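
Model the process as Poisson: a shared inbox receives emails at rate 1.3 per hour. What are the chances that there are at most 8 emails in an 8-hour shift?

Over the interval, μ = 1.3 × 8 = 10.4 (an 8-hour shift = 8 hours).
P(N ≤ 8) = Σ_{j=0}^{8} e^(−μ) μ^j/j! ≈ 0.2896.

0.2896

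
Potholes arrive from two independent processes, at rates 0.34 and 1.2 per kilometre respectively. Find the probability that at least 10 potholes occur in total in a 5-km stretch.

Independent Poisson processes superpose: combined rate λ = 0.34 + 1.2 = 1.54 per kilometre.
Over the interval, μ = 1.54 × 5 = 7.7 (a 5-km stretch = 5 kilometres).
P(N ≥ 10) = 1 − P(N ≤ 9) ≈ 0.2469.

0.2469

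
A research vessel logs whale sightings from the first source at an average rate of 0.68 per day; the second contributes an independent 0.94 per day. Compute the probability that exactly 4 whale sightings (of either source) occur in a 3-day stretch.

Independent Poisson processes superpose: combined rate λ = 0.68 + 0.94 = 1.62 per day.
Over the interval, μ = 1.62 × 3 = 4.86 (a 3-day stretch = 3 days).
P(N = 4) = e^(−4.86) · 4.86^4/4! ≈ 0.1802.

0.1802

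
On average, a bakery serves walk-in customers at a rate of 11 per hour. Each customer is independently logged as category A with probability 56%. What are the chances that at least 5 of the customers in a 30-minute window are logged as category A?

0.1984

Thinning: the customers that are logged as category A themselves form a Poisson process with rate 0.56 × 11 = 6.16 per hour.
Over the interval, μ = 6.16 × 0.5 = 3.08 (a 30-minute window = 0.5 hours).
P(N ≥ 5) = 1 − P(N ≤ 4) ≈ 0.1984.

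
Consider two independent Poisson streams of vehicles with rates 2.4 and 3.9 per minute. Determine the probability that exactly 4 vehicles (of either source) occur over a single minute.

Independent Poisson processes superpose: combined rate λ = 2.4 + 3.9 = 6.3 per minute.
So μ = 6.3.
P(N = 4) = e^(−6.3) · 6.3^4/4! ≈ 0.1205.

0.1205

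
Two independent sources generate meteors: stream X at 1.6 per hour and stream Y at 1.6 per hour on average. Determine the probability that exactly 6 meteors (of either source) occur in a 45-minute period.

0.0241

Independent Poisson processes superpose: combined rate λ = 1.6 + 1.6 = 3.2 per hour.
Over the interval, μ = 3.2 × 0.75 = 2.4 (a 45-minute period = 0.75 hours).
P(N = 6) = e^(−2.4) · 2.4^6/6! ≈ 0.0241.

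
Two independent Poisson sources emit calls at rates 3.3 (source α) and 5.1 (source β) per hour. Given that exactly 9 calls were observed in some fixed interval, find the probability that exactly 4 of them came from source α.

Given the total, each event is independently from source α with probability p = λ_α/(λ_α+λ_β) = 3.3/8.4 ≈ 0.3929.
So K ~ Binomial(9, 3.3/8.4): P(K = 4) = C(9,4) · (3.3/8.4)^4 · (5.1/8.4)^5 ≈ 0.2476.

0.2476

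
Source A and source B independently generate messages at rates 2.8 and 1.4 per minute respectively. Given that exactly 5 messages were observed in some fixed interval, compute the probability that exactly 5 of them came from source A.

Given the total, each event is independently from source A with probability p = λ_A/(λ_A+λ_B) = 2.8/4.2 ≈ 0.6667.
So K ~ Binomial(5, 2.8/4.2): P(K = 5) = C(5,5) · (2.8/4.2)^5 · (1.4/4.2)^0 ≈ 0.1317.

0.1317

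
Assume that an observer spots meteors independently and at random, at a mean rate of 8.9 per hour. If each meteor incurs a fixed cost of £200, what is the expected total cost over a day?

£42720

E[N] = 8.9 × 24 = 213.6 (a day = 24 hours); E[cost] = 213.6 × £200 = £42720.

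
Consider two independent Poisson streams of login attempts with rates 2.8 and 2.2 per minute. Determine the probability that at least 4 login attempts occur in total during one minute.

0.7350

Independent Poisson processes superpose: combined rate λ = 2.8 + 2.2 = 5 per minute.
So μ = 5.
P(N ≥ 4) = 1 − P(N ≤ 3) ≈ 0.7350.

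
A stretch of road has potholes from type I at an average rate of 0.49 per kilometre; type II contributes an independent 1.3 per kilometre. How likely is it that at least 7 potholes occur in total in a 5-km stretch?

0.7886

Independent Poisson processes superpose: combined rate λ = 0.49 + 1.3 = 1.79 per kilometre.
Over the interval, μ = 1.79 × 5 = 8.95 (a 5-km stretch = 5 kilometres).
P(N ≥ 7) = 1 − P(N ≤ 6) ≈ 0.7886.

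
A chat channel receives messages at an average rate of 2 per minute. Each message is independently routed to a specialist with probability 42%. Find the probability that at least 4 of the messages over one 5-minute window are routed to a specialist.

Thinning: the messages that are routed to a specialist themselves form a Poisson process with rate 0.42 × 2 = 0.84 per minute.
Over the interval, μ = 0.84 × 5 = 4.2 (a 5-minute window = 5 minutes).
P(N ≥ 4) = 1 − P(N ≤ 3) ≈ 0.6046.

0.6046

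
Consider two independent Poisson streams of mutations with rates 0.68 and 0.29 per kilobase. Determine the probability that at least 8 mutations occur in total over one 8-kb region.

Independent Poisson processes superpose: combined rate λ = 0.68 + 0.29 = 0.97 per kilobase.
Over the interval, μ = 0.97 × 8 = 7.76 (an 8-kb region = 8 kilobases).
P(N ≥ 8) = 1 − P(N ≤ 7) ≈ 0.5131.

0.5131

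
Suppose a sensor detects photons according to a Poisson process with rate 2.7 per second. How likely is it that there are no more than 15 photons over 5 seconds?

Over the interval, μ = 2.7 × 5 = 13.5 (5 seconds).
P(N ≤ 15) = Σ_{j=0}^{15} e^(−μ) μ^j/j! ≈ 0.7178.

0.7178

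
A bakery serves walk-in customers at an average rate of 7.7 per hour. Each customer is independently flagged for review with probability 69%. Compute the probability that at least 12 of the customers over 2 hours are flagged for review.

0.3762

Thinning: the customers that are flagged for review themselves form a Poisson process with rate 0.69 × 7.7 = 5.313 per hour.
Over the interval, μ = 5.313 × 2 = 10.626 (2 hours).
P(N ≥ 12) = 1 − P(N ≤ 11) ≈ 0.3762.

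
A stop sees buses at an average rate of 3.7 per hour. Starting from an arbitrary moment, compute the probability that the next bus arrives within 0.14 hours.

Inter-arrival times are exponential with rate λ = 3.7 per hour.
P(T ≤ 0.14) = 1 − e^(−λt) = 1 − e^(−3.7 × 0.14) = 1 − e^(−0.518) ≈ 0.4043.

0.4043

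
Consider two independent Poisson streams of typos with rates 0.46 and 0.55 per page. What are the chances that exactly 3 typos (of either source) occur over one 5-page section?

0.1376

Independent Poisson processes superpose: combined rate λ = 0.46 + 0.55 = 1.01 per page.
Over the interval, μ = 1.01 × 5 = 5.05 (a 5-page section = 5 pages).
P(N = 3) = e^(−5.05) · 5.05^3/3! ≈ 0.1376.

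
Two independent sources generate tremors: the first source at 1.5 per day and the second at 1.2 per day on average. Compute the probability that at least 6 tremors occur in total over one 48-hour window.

Independent Poisson processes superpose: combined rate λ = 1.5 + 1.2 = 2.7 per day.
Over the interval, μ = 2.7 × 2 = 5.4 (a 48-hour window = 2 days).
P(N ≥ 6) = 1 − P(N ≤ 5) ≈ 0.4539.

0.4539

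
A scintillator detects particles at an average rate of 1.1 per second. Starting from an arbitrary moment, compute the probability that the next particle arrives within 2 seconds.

Inter-arrival times are exponential with rate λ = 1.1 per second.
P(T ≤ 2) = 1 − e^(−λt) = 1 − e^(−1.1 × 2) = 1 − e^(−2.2) ≈ 0.8892.

0.8892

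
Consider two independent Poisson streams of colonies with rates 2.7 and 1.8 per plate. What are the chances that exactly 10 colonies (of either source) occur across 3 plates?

Independent Poisson processes superpose: combined rate λ = 2.7 + 1.8 = 4.5 per plate.
Over the interval, μ = 4.5 × 3 = 13.5 (3 plates).
P(N = 10) = e^(−13.5) · 13.5^10/10! ≈ 0.0760.

0.0760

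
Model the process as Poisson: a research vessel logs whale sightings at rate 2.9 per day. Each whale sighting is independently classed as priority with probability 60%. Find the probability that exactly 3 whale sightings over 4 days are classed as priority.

0.0533

Thinning: the whale sightings that are classed as priority themselves form a Poisson process with rate 0.6 × 2.9 = 1.74 per day.
Over the interval, μ = 1.74 × 4 = 6.96 (4 days).
P(N = 3) = e^(−6.96) · 6.96^3/3! ≈ 0.0533.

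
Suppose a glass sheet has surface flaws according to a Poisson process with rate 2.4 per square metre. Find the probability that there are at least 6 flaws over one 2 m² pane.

Over the interval, μ = 2.4 × 2 = 4.8 (a 2 m² pane = 2 square metres).
P(N ≥ 6) = 1 − P(N ≤ 5) = 1 − Σ_{j=0}^{5} e^(−μ) μ^j/j! ≈ 0.3490.

0.3490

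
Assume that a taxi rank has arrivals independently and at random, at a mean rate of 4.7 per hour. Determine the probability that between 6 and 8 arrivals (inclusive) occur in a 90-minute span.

Over the interval, μ = 4.7 × 1.5 = 7.05 (a 90-minute span = 1.5 hours).
P(6 ≤ N ≤ 8) = Σ_{j=6}^{8} e^(−7.05) · 7.05^j/j! ≈ 0.4282.

0.4282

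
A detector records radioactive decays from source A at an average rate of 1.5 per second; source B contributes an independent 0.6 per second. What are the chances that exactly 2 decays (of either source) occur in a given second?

0.2700

Independent Poisson processes superpose: combined rate λ = 1.5 + 0.6 = 2.1 per second.
So μ = 2.1.
P(N = 2) = e^(−2.1) · 2.1^2/2! ≈ 0.2700.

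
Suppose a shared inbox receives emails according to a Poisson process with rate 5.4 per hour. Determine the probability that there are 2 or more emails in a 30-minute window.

Over the interval, μ = 5.4 × 0.5 = 2.7 (a 30-minute window = 0.5 hours).
P(N ≥ 2) = 1 − P(N ≤ 1) = 1 − Σ_{j=0}^{1} e^(−μ) μ^j/j! ≈ 0.7513.

0.7513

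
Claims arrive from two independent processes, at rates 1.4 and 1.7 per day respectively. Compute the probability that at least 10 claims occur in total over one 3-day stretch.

0.4521

Independent Poisson processes superpose: combined rate λ = 1.4 + 1.7 = 3.1 per day.
Over the interval, μ = 3.1 × 3 = 9.3 (a 3-day stretch = 3 days).
P(N ≥ 10) = 1 − P(N ≤ 9) ≈ 0.4521.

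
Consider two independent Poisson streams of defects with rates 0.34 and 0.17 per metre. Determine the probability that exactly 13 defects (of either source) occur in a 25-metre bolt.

0.1097

Independent Poisson processes superpose: combined rate λ = 0.34 + 0.17 = 0.51 per metre.
Over the interval, μ = 0.51 × 25 = 12.75 (a 25-metre bolt = 25 metres).
P(N = 13) = e^(−12.75) · 12.75^13/13! ≈ 0.1097.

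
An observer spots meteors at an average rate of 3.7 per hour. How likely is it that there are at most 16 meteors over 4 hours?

0.6832

Over the interval, μ = 3.7 × 4 = 14.8 (4 hours).
P(N ≤ 16) = Σ_{j=0}^{16} e^(−μ) μ^j/j! ≈ 0.6832.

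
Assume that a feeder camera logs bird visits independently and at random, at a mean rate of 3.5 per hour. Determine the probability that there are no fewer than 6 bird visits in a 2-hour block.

Over the interval, μ = 3.5 × 2 = 7 (a 2-hour block = 2 hours).
P(N ≥ 6) = 1 − P(N ≤ 5) = 1 − Σ_{j=0}^{5} e^(−μ) μ^j/j! ≈ 0.6993.

0.6993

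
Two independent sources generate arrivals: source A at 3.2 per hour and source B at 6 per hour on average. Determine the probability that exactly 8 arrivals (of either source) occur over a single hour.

Independent Poisson processes superpose: combined rate λ = 3.2 + 6 = 9.2 per hour.
So μ = 9.2.
P(N = 8) = e^(−9.2) · 9.2^8/8! ≈ 0.1286.

0.1286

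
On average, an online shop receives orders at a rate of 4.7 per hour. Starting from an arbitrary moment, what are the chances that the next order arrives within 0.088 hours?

Inter-arrival times are exponential with rate λ = 4.7 per hour.
P(T ≤ 0.088) = 1 − e^(−λt) = 1 − e^(−4.7 × 0.088) = 1 − e^(−0.4136) ≈ 0.3387.

0.3387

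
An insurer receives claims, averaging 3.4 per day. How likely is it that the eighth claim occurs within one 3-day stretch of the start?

0.7973

Over the interval, μ = 3.4 × 3 = 10.2 (a 3-day stretch = 3 days).
The eighth arrival falls in the interval iff at least 8 events occur there: P(S_8 ≤ t) = P(N ≥ 8) = 1 − P(N ≤ 7) ≈ 0.7973.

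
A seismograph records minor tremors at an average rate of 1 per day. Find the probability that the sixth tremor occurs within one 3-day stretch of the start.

0.0839

Over the interval, μ = 1 × 3 = 3 (a 3-day stretch = 3 days).
The sixth arrival falls in the interval iff at least 6 events occur there: P(S_6 ≤ t) = P(N ≥ 6) = 1 − P(N ≤ 5) ≈ 0.0839.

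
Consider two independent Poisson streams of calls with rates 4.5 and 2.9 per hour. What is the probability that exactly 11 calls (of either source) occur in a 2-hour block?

Independent Poisson processes superpose: combined rate λ = 4.5 + 2.9 = 7.4 per hour.
Over the interval, μ = 7.4 × 2 = 14.8 (a 2-hour block = 2 hours).
P(N = 11) = e^(−14.8) · 14.8^11/11! ≈ 0.0698.

0.0698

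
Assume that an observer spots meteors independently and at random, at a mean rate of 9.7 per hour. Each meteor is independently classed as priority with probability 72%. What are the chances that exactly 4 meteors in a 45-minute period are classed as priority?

Thinning: the meteors that are classed as priority themselves form a Poisson process with rate 0.72 × 9.7 = 6.984 per hour.
Over the interval, μ = 6.984 × 0.75 = 5.238 (a 45-minute period = 0.75 hours).
P(N = 4) = e^(−5.238) · 5.238^4/4! ≈ 0.1666.

0.1666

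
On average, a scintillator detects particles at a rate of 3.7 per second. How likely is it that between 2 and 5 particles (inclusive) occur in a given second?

With mean μ = 3.7 per second,
P(2 ≤ N ≤ 5) = Σ_{j=2}^{5} e^(−3.7) · 3.7^j/j! ≈ 0.7139.

0.7139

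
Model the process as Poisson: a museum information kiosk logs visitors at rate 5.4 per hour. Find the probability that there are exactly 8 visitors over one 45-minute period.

Over the interval, μ = 5.4 × 0.75 = 4.05 (a 45-minute period = 0.75 hours).
P(N = 8) = e^(−μ) μ^8/8! = e^(−4.05) · 4.05^8/40320 ≈ 0.0313.

0.0313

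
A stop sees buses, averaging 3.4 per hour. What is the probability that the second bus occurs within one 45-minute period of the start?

Over the interval, μ = 3.4 × 0.75 = 2.55 (a 45-minute period = 0.75 hours).
The second arrival falls in the interval iff at least 2 events occur there: P(S_2 ≤ t) = P(N ≥ 2) = 1 − P(N ≤ 1) ≈ 0.7228.

0.7228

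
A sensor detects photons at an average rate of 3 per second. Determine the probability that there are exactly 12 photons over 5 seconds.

Over the interval, μ = 3 × 5 = 15 (5 seconds).
P(N = 12) = e^(−μ) μ^12/12! = e^(−15) · 15^12/479001600 ≈ 0.0829.

0.0829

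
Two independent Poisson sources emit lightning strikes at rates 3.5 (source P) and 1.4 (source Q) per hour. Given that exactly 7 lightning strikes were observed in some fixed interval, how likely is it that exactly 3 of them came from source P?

0.0850

Given the total, each event is independently from source P with probability p = λ_P/(λ_P+λ_Q) = 3.5/4.9 ≈ 0.7143.
So K ~ Binomial(7, 3.5/4.9): P(K = 3) = C(7,3) · (3.5/4.9)^3 · (1.4/4.9)^4 ≈ 0.0850.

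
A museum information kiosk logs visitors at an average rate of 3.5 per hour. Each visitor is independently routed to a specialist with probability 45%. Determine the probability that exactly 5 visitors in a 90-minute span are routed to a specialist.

0.0578

Thinning: the visitors that are routed to a specialist themselves form a Poisson process with rate 0.45 × 3.5 = 1.575 per hour.
Over the interval, μ = 1.575 × 1.5 = 2.3625 (a 90-minute span = 1.5 hours).
P(N = 5) = e^(−2.3625) · 2.3625^5/5! ≈ 0.0578.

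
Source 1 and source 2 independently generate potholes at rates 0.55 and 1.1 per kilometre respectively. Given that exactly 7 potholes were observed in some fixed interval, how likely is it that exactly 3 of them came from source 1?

0.2561

Given the total, each event is independently from source 1 with probability p = λ_1/(λ_1+λ_2) = 0.55/1.65 ≈ 0.3333.
So K ~ Binomial(7, 0.55/1.65): P(K = 3) = C(7,3) · (0.55/1.65)^3 · (1.1/1.65)^4 ≈ 0.2561.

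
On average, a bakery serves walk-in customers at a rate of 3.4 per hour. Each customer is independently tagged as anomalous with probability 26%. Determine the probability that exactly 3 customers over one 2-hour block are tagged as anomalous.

Thinning: the customers that are tagged as anomalous themselves form a Poisson process with rate 0.26 × 3.4 = 0.884 per hour.
Over the interval, μ = 0.884 × 2 = 1.768 (a 2-hour block = 2 hours).
P(N = 3) = e^(−1.768) · 1.768^3/3! ≈ 0.1572.

0.1572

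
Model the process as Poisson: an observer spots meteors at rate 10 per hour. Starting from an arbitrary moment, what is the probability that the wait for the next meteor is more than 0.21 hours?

0.1225

The wait for the next event is exponential with rate λ = 10 per hour.
P(T > 0.21) = e^(−λt) = e^(−10 × 0.21) = e^(−2.1) ≈ 0.1225.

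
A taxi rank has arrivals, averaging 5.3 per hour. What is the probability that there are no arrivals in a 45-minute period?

Over the interval, μ = 5.3 × 0.75 = 3.975 (a 45-minute period = 0.75 hours).
P(N = 0) = e^(−μ) μ^0/0! = e^(−3.975) · 3.975^0/1 ≈ 0.0188.

0.0188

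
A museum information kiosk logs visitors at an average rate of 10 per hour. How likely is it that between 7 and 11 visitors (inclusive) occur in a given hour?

0.5666

With mean μ = 10 per hour,
P(7 ≤ N ≤ 11) = Σ_{j=7}^{11} e^(−10) · 10^j/j! ≈ 0.5666.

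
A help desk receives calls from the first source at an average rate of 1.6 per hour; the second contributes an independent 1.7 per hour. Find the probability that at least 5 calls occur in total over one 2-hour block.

Independent Poisson processes superpose: combined rate λ = 1.6 + 1.7 = 3.3 per hour.
Over the interval, μ = 3.3 × 2 = 6.6 (a 2-hour block = 2 hours).
P(N ≥ 5) = 1 − P(N ≤ 4) ≈ 0.7873.

0.7873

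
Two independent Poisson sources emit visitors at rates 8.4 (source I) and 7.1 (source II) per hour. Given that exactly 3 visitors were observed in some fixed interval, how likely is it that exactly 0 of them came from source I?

Given the total, each event is independently from source I with probability p = λ_I/(λ_I+λ_II) = 8.4/15.5 ≈ 0.5419.
So K ~ Binomial(3, 8.4/15.5): P(K = 0) = C(3,0) · (8.4/15.5)^0 · (7.1/15.5)^3 ≈ 0.0961.

0.0961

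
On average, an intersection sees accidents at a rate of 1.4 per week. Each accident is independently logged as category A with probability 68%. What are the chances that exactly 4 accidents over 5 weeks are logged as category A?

0.1832

Thinning: the accidents that are logged as category A themselves form a Poisson process with rate 0.68 × 1.4 = 0.952 per week.
Over the interval, μ = 0.952 × 5 = 4.76 (5 weeks).
P(N = 4) = e^(−4.76) · 4.76^4/4! ≈ 0.1832.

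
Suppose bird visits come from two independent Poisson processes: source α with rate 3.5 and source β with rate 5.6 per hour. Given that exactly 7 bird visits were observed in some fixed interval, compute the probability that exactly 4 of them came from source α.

0.1785

Given the total, each event is independently from source α with probability p = λ_α/(λ_α+λ_β) = 3.5/9.1 ≈ 0.3846.
So K ~ Binomial(7, 3.5/9.1): P(K = 4) = C(7,4) · (3.5/9.1)^4 · (5.6/9.1)^3 ≈ 0.1785.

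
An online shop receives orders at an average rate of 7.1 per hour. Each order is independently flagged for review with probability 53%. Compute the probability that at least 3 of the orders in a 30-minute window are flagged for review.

Thinning: the orders that are flagged for review themselves form a Poisson process with rate 0.53 × 7.1 = 3.763 per hour.
Over the interval, μ = 3.763 × 0.5 = 1.8815 (a 30-minute window = 0.5 hours).
P(N ≥ 3) = 1 − P(N ≤ 2) ≈ 0.2913.

0.2913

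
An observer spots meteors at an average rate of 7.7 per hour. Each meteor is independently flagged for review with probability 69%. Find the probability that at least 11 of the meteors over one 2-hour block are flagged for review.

0.4948

Thinning: the meteors that are flagged for review themselves form a Poisson process with rate 0.69 × 7.7 = 5.313 per hour.
Over the interval, μ = 5.313 × 2 = 10.626 (a 2-hour block = 2 hours).
P(N ≥ 11) = 1 − P(N ≤ 10) ≈ 0.4948.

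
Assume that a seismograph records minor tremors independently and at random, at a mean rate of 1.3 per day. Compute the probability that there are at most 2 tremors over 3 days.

0.2531

Over the interval, μ = 1.3 × 3 = 3.9 (3 days).
P(N ≤ 2) = Σ_{j=0}^{2} e^(−μ) μ^j/j! ≈ 0.2531.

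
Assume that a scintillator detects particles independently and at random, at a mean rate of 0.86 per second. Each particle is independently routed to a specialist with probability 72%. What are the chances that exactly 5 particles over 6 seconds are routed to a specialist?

Thinning: the particles that are routed to a specialist themselves form a Poisson process with rate 0.72 × 0.86 = 0.6192 per second.
Over the interval, μ = 0.6192 × 6 = 3.7152 (6 seconds).
P(N = 5) = e^(−3.7152) · 3.7152^5/5! ≈ 0.1436.

0.1436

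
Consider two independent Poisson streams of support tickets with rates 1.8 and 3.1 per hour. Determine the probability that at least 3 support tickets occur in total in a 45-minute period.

Independent Poisson processes superpose: combined rate λ = 1.8 + 3.1 = 4.9 per hour.
Over the interval, μ = 4.9 × 0.75 = 3.675 (a 45-minute period = 0.75 hours).
P(N ≥ 3) = 1 − P(N ≤ 2) ≈ 0.7103.

0.7103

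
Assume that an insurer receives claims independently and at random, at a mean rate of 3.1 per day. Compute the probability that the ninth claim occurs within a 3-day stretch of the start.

0.5832

Over the interval, μ = 3.1 × 3 = 9.3 (a 3-day stretch = 3 days).
The ninth arrival falls in the interval iff at least 9 events occur there: P(S_9 ≤ t) = P(N ≥ 9) = 1 − P(N ≤ 8) ≈ 0.5832.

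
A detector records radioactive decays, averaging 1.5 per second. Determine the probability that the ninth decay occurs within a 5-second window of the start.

Over the interval, μ = 1.5 × 5 = 7.5 (a 5-second window = 5 seconds).
The ninth arrival falls in the interval iff at least 9 events occur there: P(S_9 ≤ t) = P(N ≥ 9) = 1 − P(N ≤ 8) ≈ 0.3380.

0.3380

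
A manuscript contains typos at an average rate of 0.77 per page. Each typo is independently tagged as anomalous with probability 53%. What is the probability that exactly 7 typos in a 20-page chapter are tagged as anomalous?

0.1366

Thinning: the typos that are tagged as anomalous themselves form a Poisson process with rate 0.53 × 0.77 = 0.4081 per page.
Over the interval, μ = 0.4081 × 20 = 8.162 (a 20-page chapter = 20 pages).
P(N = 7) = e^(−8.162) · 8.162^7/7! ≈ 0.1366.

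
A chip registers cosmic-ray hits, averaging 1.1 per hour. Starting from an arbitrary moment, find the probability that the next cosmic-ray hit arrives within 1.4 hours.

Inter-arrival times are exponential with rate λ = 1.1 per hour.
P(T ≤ 1.4) = 1 − e^(−λt) = 1 − e^(−1.1 × 1.4) = 1 − e^(−1.54) ≈ 0.7856.

0.7856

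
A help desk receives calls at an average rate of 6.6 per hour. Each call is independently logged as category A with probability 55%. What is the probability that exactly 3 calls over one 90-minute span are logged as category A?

Thinning: the calls that are logged as category A themselves form a Poisson process with rate 0.55 × 6.6 = 3.63 per hour.
Over the interval, μ = 3.63 × 1.5 = 5.445 (a 90-minute span = 1.5 hours).
P(N = 3) = e^(−5.445) · 5.445^3/3! ≈ 0.1162.

0.1162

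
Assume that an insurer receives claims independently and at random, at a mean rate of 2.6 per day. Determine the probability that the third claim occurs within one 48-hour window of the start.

Over the interval, μ = 2.6 × 2 = 5.2 (a 48-hour window = 2 days).
The third arrival falls in the interval iff at least 3 events occur there: P(S_3 ≤ t) = P(N ≥ 3) = 1 − P(N ≤ 2) ≈ 0.8912.

0.8912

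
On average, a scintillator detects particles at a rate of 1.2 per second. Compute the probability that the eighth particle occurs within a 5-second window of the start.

0.2560

Over the interval, μ = 1.2 × 5 = 6 (a 5-second window = 5 seconds).
The eighth arrival falls in the interval iff at least 8 events occur there: P(S_8 ≤ t) = P(N ≥ 8) = 1 − P(N ≤ 7) ≈ 0.2560.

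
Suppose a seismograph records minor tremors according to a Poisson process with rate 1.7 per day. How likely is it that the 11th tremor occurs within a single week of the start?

Over the interval, μ = 1.7 × 7 = 11.9 (a week = 7 days).
The 11th arrival falls in the interval iff at least 11 events occur there: P(S_11 ≤ t) = P(N ≥ 11) = 1 − P(N ≤ 10) ≈ 0.6422.

0.6422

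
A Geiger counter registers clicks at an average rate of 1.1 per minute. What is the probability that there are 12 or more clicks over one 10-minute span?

Over the interval, μ = 1.1 × 10 = 11 (a 10-minute span = 10 minutes).
P(N ≥ 12) = 1 − P(N ≤ 11) = 1 − Σ_{j=0}^{11} e^(−μ) μ^j/j! ≈ 0.4207.

0.4207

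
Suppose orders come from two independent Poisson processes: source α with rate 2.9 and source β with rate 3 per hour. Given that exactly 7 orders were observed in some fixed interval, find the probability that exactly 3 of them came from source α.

0.2778

Given the total, each event is independently from source α with probability p = λ_α/(λ_α+λ_β) = 2.9/5.9 ≈ 0.4915.
So K ~ Binomial(7, 2.9/5.9): P(K = 3) = C(7,3) · (2.9/5.9)^3 · (3/5.9)^4 ≈ 0.2778.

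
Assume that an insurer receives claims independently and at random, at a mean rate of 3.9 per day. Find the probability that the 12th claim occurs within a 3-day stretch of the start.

Over the interval, μ = 3.9 × 3 = 11.7 (a 3-day stretch = 3 days).
The 12th arrival falls in the interval iff at least 12 events occur there: P(S_12 ≤ t) = P(N ≥ 12) = 1 − P(N ≤ 11) ≈ 0.5037.

0.5037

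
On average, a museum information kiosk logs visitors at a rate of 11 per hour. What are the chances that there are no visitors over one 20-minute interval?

0.0256

Over the interval, μ = 11 × 1/3 ≈ 3.66667 (a 20-minute interval = 1/3 hours).
P(N = 0) = e^(−μ) μ^0/0! = e^(−3.66667) · 3.66667^0/1 ≈ 0.0256.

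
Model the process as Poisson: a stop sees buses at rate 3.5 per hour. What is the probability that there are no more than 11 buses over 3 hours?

Over the interval, μ = 3.5 × 3 = 10.5 (3 hours).
P(N ≤ 11) = Σ_{j=0}^{11} e^(−μ) μ^j/j! ≈ 0.6387.

0.6387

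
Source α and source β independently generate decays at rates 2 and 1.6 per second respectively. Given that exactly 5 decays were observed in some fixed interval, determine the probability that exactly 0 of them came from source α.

0.0173

Given the total, each event is independently from source α with probability p = λ_α/(λ_α+λ_β) = 2/3.6 ≈ 0.5556.
So K ~ Binomial(5, 2/3.6): P(K = 0) = C(5,0) · (2/3.6)^0 · (1.6/3.6)^5 ≈ 0.0173.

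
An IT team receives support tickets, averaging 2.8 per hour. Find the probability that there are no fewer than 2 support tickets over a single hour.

0.7689

With mean μ = 2.8 per hour,
P(N ≥ 2) = 1 − P(N ≤ 1) = 1 − Σ_{j=0}^{1} e^(−μ) μ^j/j! ≈ 0.7689.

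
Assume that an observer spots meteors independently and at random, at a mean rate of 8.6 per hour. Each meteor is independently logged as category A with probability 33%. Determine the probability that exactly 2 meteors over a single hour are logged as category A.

Thinning: the meteors that are logged as category A themselves form a Poisson process with rate 0.33 × 8.6 = 2.838 per hour.
So μ = 2.838.
P(N = 2) = e^(−2.838) · 2.838^2/2! ≈ 0.2358.

0.2358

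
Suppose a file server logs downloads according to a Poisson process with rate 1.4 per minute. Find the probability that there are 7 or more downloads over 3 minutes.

0.1325

Over the interval, μ = 1.4 × 3 = 4.2 (3 minutes).
P(N ≥ 7) = 1 − P(N ≤ 6) = 1 − Σ_{j=0}^{6} e^(−μ) μ^j/j! ≈ 0.1325.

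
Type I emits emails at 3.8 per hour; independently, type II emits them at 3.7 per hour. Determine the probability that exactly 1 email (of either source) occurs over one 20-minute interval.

Independent Poisson processes superpose: combined rate λ = 3.8 + 3.7 = 7.5 per hour.
Over the interval, μ = 7.5 × 1/3 = 2.5 (a 20-minute interval = 1/3 hours).
P(N = 1) = e^(−2.5) · 2.5^1/1! ≈ 0.2052.

0.2052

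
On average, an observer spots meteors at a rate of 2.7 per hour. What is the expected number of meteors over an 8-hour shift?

21.6

E[N] = λt = 2.7 × 8 = 21.6 (an 8-hour shift = 8 hours).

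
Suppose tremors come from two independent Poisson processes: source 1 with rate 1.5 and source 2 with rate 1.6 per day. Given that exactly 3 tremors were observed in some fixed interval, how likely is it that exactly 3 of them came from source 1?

0.1133

Given the total, each event is independently from source 1 with probability p = λ_1/(λ_1+λ_2) = 1.5/3.1 ≈ 0.4839.
So K ~ Binomial(3, 1.5/3.1): P(K = 3) = C(3,3) · (1.5/3.1)^3 · (1.6/3.1)^0 ≈ 0.1133.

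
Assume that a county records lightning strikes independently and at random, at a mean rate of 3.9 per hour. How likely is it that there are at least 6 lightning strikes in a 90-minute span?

Over the interval, μ = 3.9 × 1.5 = 5.85 (a 90-minute span = 1.5 hours).
P(N ≥ 6) = 1 − P(N ≤ 5) = 1 − Σ_{j=0}^{5} e^(−μ) μ^j/j! ≈ 0.5299.

0.5299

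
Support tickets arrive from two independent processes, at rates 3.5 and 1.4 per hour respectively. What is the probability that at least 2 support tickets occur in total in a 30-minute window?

Independent Poisson processes superpose: combined rate λ = 3.5 + 1.4 = 4.9 per hour.
Over the interval, μ = 4.9 × 0.5 = 2.45 (a 30-minute window = 0.5 hours).
P(N ≥ 2) = 1 − P(N ≤ 1) ≈ 0.7023.

0.7023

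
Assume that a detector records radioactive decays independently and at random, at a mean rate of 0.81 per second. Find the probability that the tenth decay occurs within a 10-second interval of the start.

Over the interval, μ = 0.81 × 10 = 8.1 (a 10-second interval = 10 seconds).
The tenth arrival falls in the interval iff at least 10 events occur there: P(S_10 ≤ t) = P(N ≥ 10) = 1 − P(N ≤ 9) ≈ 0.2959.

0.2959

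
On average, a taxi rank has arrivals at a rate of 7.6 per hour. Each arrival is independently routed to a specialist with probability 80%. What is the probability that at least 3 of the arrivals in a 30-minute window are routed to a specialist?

0.5857

Thinning: the arrivals that are routed to a specialist themselves form a Poisson process with rate 0.8 × 7.6 = 6.08 per hour.
Over the interval, μ = 6.08 × 0.5 = 3.04 (a 30-minute window = 0.5 hours).
P(N ≥ 3) = 1 − P(N ≤ 2) ≈ 0.5857.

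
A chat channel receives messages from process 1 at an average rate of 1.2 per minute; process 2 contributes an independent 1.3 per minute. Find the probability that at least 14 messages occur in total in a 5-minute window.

0.3722

Independent Poisson processes superpose: combined rate λ = 1.2 + 1.3 = 2.5 per minute.
Over the interval, μ = 2.5 × 5 = 12.5 (a 5-minute window = 5 minutes).
P(N ≥ 14) = 1 − P(N ≤ 13) ≈ 0.3722.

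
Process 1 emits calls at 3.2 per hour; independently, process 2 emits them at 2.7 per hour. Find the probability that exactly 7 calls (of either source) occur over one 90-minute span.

Independent Poisson processes superpose: combined rate λ = 3.2 + 2.7 = 5.9 per hour.
Over the interval, μ = 5.9 × 1.5 = 8.85 (a 90-minute span = 1.5 hours).
P(N = 7) = e^(−8.85) · 8.85^7/7! ≈ 0.1210.

0.1210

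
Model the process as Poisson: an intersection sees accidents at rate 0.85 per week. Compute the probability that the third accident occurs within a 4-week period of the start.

Over the interval, μ = 0.85 × 4 = 3.4 (a 4-week period = 4 weeks).
The third arrival falls in the interval iff at least 3 events occur there: P(S_3 ≤ t) = P(N ≥ 3) = 1 − P(N ≤ 2) ≈ 0.6603.

0.6603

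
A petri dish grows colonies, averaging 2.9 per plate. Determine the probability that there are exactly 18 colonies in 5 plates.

Over the interval, μ = 2.9 × 5 = 14.5 (5 plates).
P(N = 18) = e^(−μ) μ^18/18! = e^(−14.5) · 14.5^18/6402373705728000 ≈ 0.0632.

0.0632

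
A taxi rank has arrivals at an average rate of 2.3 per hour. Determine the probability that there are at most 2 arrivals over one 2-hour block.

Over the interval, μ = 2.3 × 2 = 4.6 (a 2-hour block = 2 hours).
P(N ≤ 2) = Σ_{j=0}^{2} e^(−μ) μ^j/j! ≈ 0.1626.

0.1626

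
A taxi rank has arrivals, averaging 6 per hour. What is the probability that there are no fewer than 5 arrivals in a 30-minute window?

0.1847

Over the interval, μ = 6 × 0.5 = 3 (a 30-minute window = 0.5 hours).
P(N ≥ 5) = 1 − P(N ≤ 4) = 1 − Σ_{j=0}^{4} e^(−μ) μ^j/j! ≈ 0.1847.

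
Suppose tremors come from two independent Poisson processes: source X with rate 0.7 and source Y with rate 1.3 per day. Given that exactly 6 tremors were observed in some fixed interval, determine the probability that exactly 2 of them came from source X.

Given the total, each event is independently from source X with probability p = λ_X/(λ_X+λ_Y) = 0.7/2 = 0.3500.
So K ~ Binomial(6, 0.7/2): P(K = 2) = C(6,2) · (0.7/2)^2 · (1.3/2)^4 ≈ 0.3280.

0.3280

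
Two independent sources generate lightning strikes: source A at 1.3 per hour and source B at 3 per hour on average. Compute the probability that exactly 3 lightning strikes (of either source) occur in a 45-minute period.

Independent Poisson processes superpose: combined rate λ = 1.3 + 3 = 4.3 per hour.
Over the interval, μ = 4.3 × 0.75 = 3.225 (a 45-minute period = 0.75 hours).
P(N = 3) = e^(−3.225) · 3.225^3/3! ≈ 0.2222.

0.2222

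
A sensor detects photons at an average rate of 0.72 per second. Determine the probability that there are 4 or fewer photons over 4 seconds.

Over the interval, μ = 0.72 × 4 = 2.88 (4 seconds).
P(N ≤ 4) = Σ_{j=0}^{4} e^(−μ) μ^j/j! ≈ 0.8350.

0.8350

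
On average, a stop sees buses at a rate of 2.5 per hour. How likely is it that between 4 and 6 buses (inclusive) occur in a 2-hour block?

0.4972

Over the interval, μ = 2.5 × 2 = 5 (a 2-hour block = 2 hours).
P(4 ≤ N ≤ 6) = Σ_{j=4}^{6} e^(−5) · 5^j/j! ≈ 0.4972.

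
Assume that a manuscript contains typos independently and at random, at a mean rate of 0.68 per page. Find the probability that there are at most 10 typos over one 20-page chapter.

0.2037

Over the interval, μ = 0.68 × 20 = 13.6 (a 20-page chapter = 20 pages).
P(N ≤ 10) = Σ_{j=0}^{10} e^(−μ) μ^j/j! ≈ 0.2037.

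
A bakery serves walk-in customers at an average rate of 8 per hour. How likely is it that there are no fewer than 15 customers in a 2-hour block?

0.6325

Over the interval, μ = 8 × 2 = 16 (a 2-hour block = 2 hours).
P(N ≥ 15) = 1 − P(N ≤ 14) = 1 − Σ_{j=0}^{14} e^(−μ) μ^j/j! ≈ 0.6325.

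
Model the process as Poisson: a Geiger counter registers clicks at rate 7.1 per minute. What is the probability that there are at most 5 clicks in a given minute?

With mean μ = 7.1 per minute,
P(N ≤ 5) = Σ_{j=0}^{5} e^(−μ) μ^j/j! ≈ 0.2881.

0.2881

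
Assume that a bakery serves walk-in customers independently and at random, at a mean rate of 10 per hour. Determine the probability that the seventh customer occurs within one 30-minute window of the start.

Over the interval, μ = 10 × 0.5 = 5 (a 30-minute window = 0.5 hours).
The seventh arrival falls in the interval iff at least 7 events occur there: P(S_7 ≤ t) = P(N ≥ 7) = 1 − P(N ≤ 6) ≈ 0.2378.

0.2378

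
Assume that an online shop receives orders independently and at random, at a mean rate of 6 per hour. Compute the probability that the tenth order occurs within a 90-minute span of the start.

0.4126

Over the interval, μ = 6 × 1.5 = 9 (a 90-minute span = 1.5 hours).
The tenth arrival falls in the interval iff at least 10 events occur there: P(S_10 ≤ t) = P(N ≥ 10) = 1 − P(N ≤ 9) ≈ 0.4126.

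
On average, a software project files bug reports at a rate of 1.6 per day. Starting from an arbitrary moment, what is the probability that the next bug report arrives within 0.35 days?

Inter-arrival times are exponential with rate λ = 1.6 per day.
P(T ≤ 0.35) = 1 − e^(−λt) = 1 − e^(−1.6 × 0.35) = 1 − e^(−0.56) ≈ 0.4288.

0.4288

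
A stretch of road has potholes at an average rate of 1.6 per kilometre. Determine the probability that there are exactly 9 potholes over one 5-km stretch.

0.1241

Over the interval, μ = 1.6 × 5 = 8 (a 5-km stretch = 5 kilometres).
P(N = 9) = e^(−μ) μ^9/9! = e^(−8) · 8^9/362880 ≈ 0.1241.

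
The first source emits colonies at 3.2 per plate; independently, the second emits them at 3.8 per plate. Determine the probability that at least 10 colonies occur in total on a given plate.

0.1695

Independent Poisson processes superpose: combined rate λ = 3.2 + 3.8 = 7 per plate.
So μ = 7.
P(N ≥ 10) = 1 − P(N ≤ 9) ≈ 0.1695.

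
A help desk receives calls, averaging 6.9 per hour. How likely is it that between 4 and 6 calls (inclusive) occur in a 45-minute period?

0.4949

Over the interval, μ = 6.9 × 0.75 = 5.175 (a 45-minute period = 0.75 hours).
P(4 ≤ N ≤ 6) = Σ_{j=4}^{6} e^(−5.175) · 5.175^j/j! ≈ 0.4949.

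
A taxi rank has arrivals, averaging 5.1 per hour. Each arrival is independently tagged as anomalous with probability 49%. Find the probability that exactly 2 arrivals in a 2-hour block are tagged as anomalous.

Thinning: the arrivals that are tagged as anomalous themselves form a Poisson process with rate 0.49 × 5.1 = 2.499 per hour.
Over the interval, μ = 2.499 × 2 = 4.998 (a 2-hour block = 2 hours).
P(N = 2) = e^(−4.998) · 4.998^2/2! ≈ 0.0843.

0.0843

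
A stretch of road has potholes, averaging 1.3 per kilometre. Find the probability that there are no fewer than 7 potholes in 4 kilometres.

0.2676

Over the interval, μ = 1.3 × 4 = 5.2 (4 kilometres).
P(N ≥ 7) = 1 − P(N ≤ 6) = 1 − Σ_{j=0}^{6} e^(−μ) μ^j/j! ≈ 0.2676.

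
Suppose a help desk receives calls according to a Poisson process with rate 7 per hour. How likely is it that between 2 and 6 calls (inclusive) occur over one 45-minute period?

0.6920

Over the interval, μ = 7 × 0.75 = 5.25 (a 45-minute period = 0.75 hours).
P(2 ≤ N ≤ 6) = Σ_{j=2}^{6} e^(−5.25) · 5.25^j/j! ≈ 0.6920.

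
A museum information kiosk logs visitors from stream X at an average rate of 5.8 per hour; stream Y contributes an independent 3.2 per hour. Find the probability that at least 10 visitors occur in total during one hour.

Independent Poisson processes superpose: combined rate λ = 5.8 + 3.2 = 9 per hour.
So μ = 9.
P(N ≥ 10) = 1 − P(N ≤ 9) ≈ 0.4126.

0.4126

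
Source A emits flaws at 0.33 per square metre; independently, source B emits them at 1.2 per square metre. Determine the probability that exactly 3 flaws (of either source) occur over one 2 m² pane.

Independent Poisson processes superpose: combined rate λ = 0.33 + 1.2 = 1.53 per square metre.
Over the interval, μ = 1.53 × 2 = 3.06 (a 2 m² pane = 2 square metres).
P(N = 3) = e^(−3.06) · 3.06^3/3! ≈ 0.2239.

0.2239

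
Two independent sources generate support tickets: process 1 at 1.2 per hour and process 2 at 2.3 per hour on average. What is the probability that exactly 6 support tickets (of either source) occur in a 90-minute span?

Independent Poisson processes superpose: combined rate λ = 1.2 + 2.3 = 3.5 per hour.
Over the interval, μ = 3.5 × 1.5 = 5.25 (a 90-minute span = 1.5 hours).
P(N = 6) = e^(−5.25) · 5.25^6/6! ≈ 0.1526.

0.1526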